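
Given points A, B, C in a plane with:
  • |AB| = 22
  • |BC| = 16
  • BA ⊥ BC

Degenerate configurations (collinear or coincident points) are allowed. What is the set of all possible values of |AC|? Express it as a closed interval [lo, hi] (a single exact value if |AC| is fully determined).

|AB| ∈ {22}
|BC| ∈ {16}
|AC| ∈ {2·√(185)}

|AC| = 2·√(185)  (≈ 27.2029)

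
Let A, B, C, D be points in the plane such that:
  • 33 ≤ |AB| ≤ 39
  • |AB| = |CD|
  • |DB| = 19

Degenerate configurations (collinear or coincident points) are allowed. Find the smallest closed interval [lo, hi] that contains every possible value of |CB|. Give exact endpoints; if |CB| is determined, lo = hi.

|AB| ∈ [33, 39]
|BD| ∈ {19}
|CD| ∈ [33, 39]
|AD| ∈ [14, 58]
|BC| ∈ [14, 58]
|AC| ∈ [0, 97]

|CB| ∈ [14, 58]  (≈ [14.0000, 58.0000])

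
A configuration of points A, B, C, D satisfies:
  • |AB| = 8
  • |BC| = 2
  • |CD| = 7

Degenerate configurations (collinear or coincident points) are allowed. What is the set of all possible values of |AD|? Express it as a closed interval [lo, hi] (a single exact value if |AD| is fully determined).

|AB| ∈ {8}
|BC| ∈ {2}
|CD| ∈ {7}
|AC| ∈ [6, 10]
|BD| ∈ [5, 9]
|AD| ∈ [0, 17]

|AD| ∈ [0, 17]  (≈ [0.0000, 17.0000])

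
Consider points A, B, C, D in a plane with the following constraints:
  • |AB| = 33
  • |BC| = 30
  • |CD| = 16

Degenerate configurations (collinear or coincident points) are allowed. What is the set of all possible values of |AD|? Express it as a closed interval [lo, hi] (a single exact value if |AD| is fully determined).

|AB| ∈ {33}
|BC| ∈ {30}
|CD| ∈ {16}
|AC| ∈ [3, 63]
|BD| ∈ [14, 46]
|AD| ∈ [0, 79]

|AD| ∈ [0, 79]  (≈ [0.0000, 79.0000])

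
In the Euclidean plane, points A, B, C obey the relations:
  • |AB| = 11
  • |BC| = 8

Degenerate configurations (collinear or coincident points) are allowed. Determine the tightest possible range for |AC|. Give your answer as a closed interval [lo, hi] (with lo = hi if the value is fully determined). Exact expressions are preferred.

|AB| ∈ {11}
|BC| ∈ {8}
|AC| ∈ [3, 19]

|AC| ∈ [3, 19]  (≈ [3.0000, 19.0000])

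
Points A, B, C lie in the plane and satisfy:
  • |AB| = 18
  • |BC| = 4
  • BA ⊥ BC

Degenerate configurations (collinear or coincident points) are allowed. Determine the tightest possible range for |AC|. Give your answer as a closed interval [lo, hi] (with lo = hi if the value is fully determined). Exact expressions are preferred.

|AB| ∈ {18}
|BC| ∈ {4}
|AC| ∈ {2·√(85)}

|AC| = 2·√(85)  (≈ 18.4391)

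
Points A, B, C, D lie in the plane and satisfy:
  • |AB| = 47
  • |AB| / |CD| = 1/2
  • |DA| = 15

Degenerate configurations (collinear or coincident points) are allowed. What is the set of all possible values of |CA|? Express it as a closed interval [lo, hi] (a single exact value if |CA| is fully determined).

|AB| ∈ {47}
|AD| ∈ {15}
|CD| ∈ {94}
|BD| ∈ [32, 62]
|AC| ∈ [79, 109]
|BC| ∈ [32, 156]

|CA| ∈ [79, 109]  (≈ [79.0000, 109.0000])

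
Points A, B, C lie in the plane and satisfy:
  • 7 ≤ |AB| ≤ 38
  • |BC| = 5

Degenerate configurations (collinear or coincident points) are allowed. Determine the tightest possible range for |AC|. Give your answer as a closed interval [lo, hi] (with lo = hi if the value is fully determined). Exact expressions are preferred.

|AC| ∈ [2, 43]  (≈ [2.0000, 43.0000])

|AB| ∈ [7, 38]
|BC| ∈ {5}
|AC| ∈ [2, 43]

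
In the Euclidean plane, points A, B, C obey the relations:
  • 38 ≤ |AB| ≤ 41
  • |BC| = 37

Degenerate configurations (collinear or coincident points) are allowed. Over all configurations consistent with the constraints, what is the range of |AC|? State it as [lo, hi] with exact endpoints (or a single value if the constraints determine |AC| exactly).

|AB| ∈ [38, 41]
|BC| ∈ {37}
|AC| ∈ [1, 78]

|AC| ∈ [1, 78]  (≈ [1.0000, 78.0000])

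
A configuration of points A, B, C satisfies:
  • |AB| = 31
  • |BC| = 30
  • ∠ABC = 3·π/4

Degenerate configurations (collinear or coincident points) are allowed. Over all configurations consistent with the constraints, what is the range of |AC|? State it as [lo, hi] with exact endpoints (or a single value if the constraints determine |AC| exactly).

|AB| ∈ {31}
|BC| ∈ {30}
|AC| ∈ {√(930·√(2) + 1861)}

|AC| = √(930·√(2) + 1861)  (≈ 56.3580)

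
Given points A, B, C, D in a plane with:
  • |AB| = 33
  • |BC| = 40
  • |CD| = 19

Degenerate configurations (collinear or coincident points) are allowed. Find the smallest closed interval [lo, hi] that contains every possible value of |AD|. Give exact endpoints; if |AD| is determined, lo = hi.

|AD| ∈ [0, 92]  (≈ [0.0000, 92.0000])

|AB| ∈ {33}
|BC| ∈ {40}
|CD| ∈ {19}
|AC| ∈ [7, 73]
|BD| ∈ [21, 59]
|AD| ∈ [0, 92]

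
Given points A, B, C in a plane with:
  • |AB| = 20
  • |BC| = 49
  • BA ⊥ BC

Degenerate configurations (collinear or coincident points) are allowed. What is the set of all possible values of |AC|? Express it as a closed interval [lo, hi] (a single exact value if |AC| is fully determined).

|AB| ∈ {20}
|BC| ∈ {49}
|AC| ∈ {√(2801)}

|AC| = √(2801)  (≈ 52.9245)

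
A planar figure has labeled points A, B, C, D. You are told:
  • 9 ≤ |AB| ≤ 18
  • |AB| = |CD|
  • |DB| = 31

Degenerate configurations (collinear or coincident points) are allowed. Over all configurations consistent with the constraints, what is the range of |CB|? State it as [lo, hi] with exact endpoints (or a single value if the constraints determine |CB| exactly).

|CB| ∈ [13, 49]  (≈ [13.0000, 49.0000])

|AB| ∈ [9, 18]
|BD| ∈ {31}
|CD| ∈ [9, 18]
|AD| ∈ [13, 49]
|BC| ∈ [13, 49]
|AC| ∈ [0, 67]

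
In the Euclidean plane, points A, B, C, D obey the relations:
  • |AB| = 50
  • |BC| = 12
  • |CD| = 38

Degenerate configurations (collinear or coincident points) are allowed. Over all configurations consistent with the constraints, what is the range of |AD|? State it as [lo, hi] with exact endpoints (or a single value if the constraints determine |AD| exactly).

|AB| ∈ {50}
|BC| ∈ {12}
|CD| ∈ {38}
|AC| ∈ [38, 62]
|BD| ∈ [26, 50]
|AD| ∈ [0, 100]

|AD| ∈ [0, 100]  (≈ [0.0000, 100.0000])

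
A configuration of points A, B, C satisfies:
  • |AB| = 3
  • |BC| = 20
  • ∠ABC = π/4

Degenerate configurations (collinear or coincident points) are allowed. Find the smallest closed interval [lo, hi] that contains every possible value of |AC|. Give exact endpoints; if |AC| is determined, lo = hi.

|AC| = √(409 - 60·√(2))  (≈ 18.0041)

|AB| ∈ {3}
|BC| ∈ {20}
|AC| ∈ {√(409 - 60·√(2))}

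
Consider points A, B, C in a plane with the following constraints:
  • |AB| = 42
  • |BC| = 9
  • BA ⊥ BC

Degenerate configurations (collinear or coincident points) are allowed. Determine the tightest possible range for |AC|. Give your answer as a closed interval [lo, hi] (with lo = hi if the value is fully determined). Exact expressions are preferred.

|AB| ∈ {42}
|BC| ∈ {9}
|AC| ∈ {3·√(205)}

|AC| = 3·√(205)  (≈ 42.9535)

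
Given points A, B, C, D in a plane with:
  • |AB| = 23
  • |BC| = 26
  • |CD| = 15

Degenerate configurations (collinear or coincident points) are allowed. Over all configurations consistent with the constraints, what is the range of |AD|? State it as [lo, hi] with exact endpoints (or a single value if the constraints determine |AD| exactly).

|AD| ∈ [0, 64]  (≈ [0.0000, 64.0000])

|AB| ∈ {23}
|BC| ∈ {26}
|CD| ∈ {15}
|AC| ∈ [3, 49]
|BD| ∈ [11, 41]
|AD| ∈ [0, 64]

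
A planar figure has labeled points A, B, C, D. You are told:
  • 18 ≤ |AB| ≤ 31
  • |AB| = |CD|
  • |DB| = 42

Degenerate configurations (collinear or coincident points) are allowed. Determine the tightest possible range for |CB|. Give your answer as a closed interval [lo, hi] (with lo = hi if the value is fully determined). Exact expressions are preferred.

|AB| ∈ [18, 31]
|BD| ∈ {42}
|CD| ∈ [18, 31]
|AD| ∈ [11, 73]
|BC| ∈ [11, 73]
|AC| ∈ [0, 104]

|CB| ∈ [11, 73]  (≈ [11.0000, 73.0000])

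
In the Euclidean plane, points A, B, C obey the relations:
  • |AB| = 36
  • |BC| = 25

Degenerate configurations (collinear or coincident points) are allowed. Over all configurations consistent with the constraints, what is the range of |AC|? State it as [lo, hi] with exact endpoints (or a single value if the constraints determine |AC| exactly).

|AB| ∈ {36}
|BC| ∈ {25}
|AC| ∈ [11, 61]

|AC| ∈ [11, 61]  (≈ [11.0000, 61.0000])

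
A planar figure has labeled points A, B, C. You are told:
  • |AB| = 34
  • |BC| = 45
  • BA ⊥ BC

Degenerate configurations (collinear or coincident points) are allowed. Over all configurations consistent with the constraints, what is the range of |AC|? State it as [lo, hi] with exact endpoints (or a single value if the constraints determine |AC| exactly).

|AB| ∈ {34}
|BC| ∈ {45}
|AC| ∈ {√(3181)}

|AC| = √(3181)  (≈ 56.4004)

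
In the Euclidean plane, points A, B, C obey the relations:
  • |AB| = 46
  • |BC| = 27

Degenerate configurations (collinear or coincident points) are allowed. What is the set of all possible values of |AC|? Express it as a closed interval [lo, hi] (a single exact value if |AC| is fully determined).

|AB| ∈ {46}
|BC| ∈ {27}
|AC| ∈ [19, 73]

|AC| ∈ [19, 73]  (≈ [19.0000, 73.0000])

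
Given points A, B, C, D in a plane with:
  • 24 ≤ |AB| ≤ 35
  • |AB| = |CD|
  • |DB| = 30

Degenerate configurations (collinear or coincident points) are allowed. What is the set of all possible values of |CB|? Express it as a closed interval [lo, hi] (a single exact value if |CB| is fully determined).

|CB| ∈ [0, 65]  (≈ [0.0000, 65.0000])

|AB| ∈ [24, 35]
|BD| ∈ {30}
|CD| ∈ [24, 35]
|AD| ∈ [0, 65]
|BC| ∈ [0, 65]
|AC| ∈ [0, 100]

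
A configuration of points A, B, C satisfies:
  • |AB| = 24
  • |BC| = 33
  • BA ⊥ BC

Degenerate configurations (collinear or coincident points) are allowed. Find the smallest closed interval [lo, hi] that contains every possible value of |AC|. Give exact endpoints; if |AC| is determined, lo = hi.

|AB| ∈ {24}
|BC| ∈ {33}
|AC| ∈ {3·√(185)}

|AC| = 3·√(185)  (≈ 40.8044)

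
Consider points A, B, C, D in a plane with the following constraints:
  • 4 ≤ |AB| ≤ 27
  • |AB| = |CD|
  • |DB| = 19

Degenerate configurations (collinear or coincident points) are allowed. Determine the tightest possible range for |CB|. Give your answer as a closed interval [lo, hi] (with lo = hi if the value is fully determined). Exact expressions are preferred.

|CB| ∈ [0, 46]  (≈ [0.0000, 46.0000])

|AB| ∈ [4, 27]
|BD| ∈ {19}
|CD| ∈ [4, 27]
|AD| ∈ [0, 46]
|BC| ∈ [0, 46]
|AC| ∈ [0, 73]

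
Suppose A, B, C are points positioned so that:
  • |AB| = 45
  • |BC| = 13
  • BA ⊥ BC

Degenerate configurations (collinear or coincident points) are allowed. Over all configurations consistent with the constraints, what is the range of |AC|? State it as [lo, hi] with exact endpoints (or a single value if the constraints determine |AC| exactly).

|AB| ∈ {45}
|BC| ∈ {13}
|AC| ∈ {√(2194)}

|AC| = √(2194)  (≈ 46.8402)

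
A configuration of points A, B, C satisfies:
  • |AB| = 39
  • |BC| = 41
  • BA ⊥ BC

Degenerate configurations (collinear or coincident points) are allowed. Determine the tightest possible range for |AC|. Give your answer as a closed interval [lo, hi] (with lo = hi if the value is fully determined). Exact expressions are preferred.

|AB| ∈ {39}
|BC| ∈ {41}
|AC| ∈ {√(3202)}

|AC| = √(3202)  (≈ 56.5862)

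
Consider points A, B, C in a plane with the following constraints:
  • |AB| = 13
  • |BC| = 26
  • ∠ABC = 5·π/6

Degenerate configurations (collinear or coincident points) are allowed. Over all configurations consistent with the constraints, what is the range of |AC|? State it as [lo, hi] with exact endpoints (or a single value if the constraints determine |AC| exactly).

|AC| = 13·√(2·√(3) + 5)  (≈ 37.8211)

|AB| ∈ {13}
|BC| ∈ {26}
|AC| ∈ {13·√(2·√(3) + 5)}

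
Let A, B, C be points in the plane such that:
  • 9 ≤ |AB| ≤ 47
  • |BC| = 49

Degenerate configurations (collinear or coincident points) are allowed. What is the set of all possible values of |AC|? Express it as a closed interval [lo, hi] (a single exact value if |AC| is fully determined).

|AC| ∈ [2, 96]  (≈ [2.0000, 96.0000])

|AB| ∈ [9, 47]
|BC| ∈ {49}
|AC| ∈ [2, 96]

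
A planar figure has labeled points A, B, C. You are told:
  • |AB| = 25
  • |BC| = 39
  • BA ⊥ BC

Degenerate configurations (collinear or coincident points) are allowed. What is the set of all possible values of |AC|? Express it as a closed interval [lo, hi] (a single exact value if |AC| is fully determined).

|AB| ∈ {25}
|BC| ∈ {39}
|AC| ∈ {√(2146)}

|AC| = √(2146)  (≈ 46.3249)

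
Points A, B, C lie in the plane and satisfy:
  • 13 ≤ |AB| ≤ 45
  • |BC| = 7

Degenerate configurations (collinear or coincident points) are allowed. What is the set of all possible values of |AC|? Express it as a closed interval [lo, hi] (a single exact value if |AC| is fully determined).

|AB| ∈ [13, 45]
|BC| ∈ {7}
|AC| ∈ [6, 52]

|AC| ∈ [6, 52]  (≈ [6.0000, 52.0000])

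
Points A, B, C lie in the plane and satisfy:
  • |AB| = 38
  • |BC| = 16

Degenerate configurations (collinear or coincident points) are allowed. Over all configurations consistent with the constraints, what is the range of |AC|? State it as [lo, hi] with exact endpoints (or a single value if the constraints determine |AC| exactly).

|AC| ∈ [22, 54]  (≈ [22.0000, 54.0000])

|AB| ∈ {38}
|BC| ∈ {16}
|AC| ∈ [22, 54]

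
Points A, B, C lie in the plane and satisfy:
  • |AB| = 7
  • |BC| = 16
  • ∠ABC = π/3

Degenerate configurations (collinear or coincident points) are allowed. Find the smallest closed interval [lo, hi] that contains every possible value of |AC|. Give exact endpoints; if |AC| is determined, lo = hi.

|AB| ∈ {7}
|BC| ∈ {16}
|AC| ∈ {√(193)}

|AC| = √(193)  (≈ 13.8924)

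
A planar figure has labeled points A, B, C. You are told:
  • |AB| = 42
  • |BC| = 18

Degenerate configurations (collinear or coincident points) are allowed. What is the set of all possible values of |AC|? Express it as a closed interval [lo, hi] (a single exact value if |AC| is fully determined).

|AC| ∈ [24, 60]  (≈ [24.0000, 60.0000])

|AB| ∈ {42}
|BC| ∈ {18}
|AC| ∈ [24, 60]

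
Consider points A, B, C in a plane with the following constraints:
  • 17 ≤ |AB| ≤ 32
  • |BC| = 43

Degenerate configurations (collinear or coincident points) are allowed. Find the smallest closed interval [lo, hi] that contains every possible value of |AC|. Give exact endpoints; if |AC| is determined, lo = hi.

|AB| ∈ [17, 32]
|BC| ∈ {43}
|AC| ∈ [11, 75]

|AC| ∈ [11, 75]  (≈ [11.0000, 75.0000])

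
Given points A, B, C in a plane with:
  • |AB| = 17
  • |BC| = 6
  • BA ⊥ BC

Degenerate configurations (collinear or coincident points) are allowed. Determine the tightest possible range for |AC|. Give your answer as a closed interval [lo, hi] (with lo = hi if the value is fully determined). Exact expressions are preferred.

|AB| ∈ {17}
|BC| ∈ {6}
|AC| ∈ {5·√(13)}

|AC| = 5·√(13)  (≈ 18.0278)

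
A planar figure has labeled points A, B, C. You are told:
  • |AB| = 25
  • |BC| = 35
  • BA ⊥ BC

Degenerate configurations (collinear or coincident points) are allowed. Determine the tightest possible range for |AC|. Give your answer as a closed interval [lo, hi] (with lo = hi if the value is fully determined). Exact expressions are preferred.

|AC| = 5·√(74)  (≈ 43.0116)

|AB| ∈ {25}
|BC| ∈ {35}
|AC| ∈ {5·√(74)}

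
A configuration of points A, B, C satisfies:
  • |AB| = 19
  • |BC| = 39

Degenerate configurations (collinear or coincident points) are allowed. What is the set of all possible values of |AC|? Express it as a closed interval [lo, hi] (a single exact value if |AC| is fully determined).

|AC| ∈ [20, 58]  (≈ [20.0000, 58.0000])

|AB| ∈ {19}
|BC| ∈ {39}
|AC| ∈ [20, 58]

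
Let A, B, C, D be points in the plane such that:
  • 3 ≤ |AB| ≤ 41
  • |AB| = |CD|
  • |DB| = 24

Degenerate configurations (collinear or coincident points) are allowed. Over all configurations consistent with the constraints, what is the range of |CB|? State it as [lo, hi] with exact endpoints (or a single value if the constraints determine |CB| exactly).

|CB| ∈ [0, 65]  (≈ [0.0000, 65.0000])

|AB| ∈ [3, 41]
|BD| ∈ {24}
|CD| ∈ [3, 41]
|AD| ∈ [0, 65]
|BC| ∈ [0, 65]
|AC| ∈ [0, 106]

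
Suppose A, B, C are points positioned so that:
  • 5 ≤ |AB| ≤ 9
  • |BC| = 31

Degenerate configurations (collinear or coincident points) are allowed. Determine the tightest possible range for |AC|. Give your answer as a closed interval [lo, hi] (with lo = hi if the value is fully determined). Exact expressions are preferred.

|AC| ∈ [22, 40]  (≈ [22.0000, 40.0000])

|AB| ∈ [5, 9]
|BC| ∈ {31}
|AC| ∈ [22, 40]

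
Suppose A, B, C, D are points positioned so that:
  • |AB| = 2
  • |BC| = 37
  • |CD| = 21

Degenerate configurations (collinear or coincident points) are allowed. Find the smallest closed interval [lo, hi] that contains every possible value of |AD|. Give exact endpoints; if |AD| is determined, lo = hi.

|AD| ∈ [14, 60]  (≈ [14.0000, 60.0000])

|AB| ∈ {2}
|BC| ∈ {37}
|CD| ∈ {21}
|AC| ∈ [35, 39]
|BD| ∈ [16, 58]
|AD| ∈ [14, 60]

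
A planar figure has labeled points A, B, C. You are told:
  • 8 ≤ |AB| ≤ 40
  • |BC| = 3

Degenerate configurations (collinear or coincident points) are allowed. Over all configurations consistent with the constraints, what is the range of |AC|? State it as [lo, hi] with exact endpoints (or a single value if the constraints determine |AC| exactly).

|AC| ∈ [5, 43]  (≈ [5.0000, 43.0000])

|AB| ∈ [8, 40]
|BC| ∈ {3}
|AC| ∈ [5, 43]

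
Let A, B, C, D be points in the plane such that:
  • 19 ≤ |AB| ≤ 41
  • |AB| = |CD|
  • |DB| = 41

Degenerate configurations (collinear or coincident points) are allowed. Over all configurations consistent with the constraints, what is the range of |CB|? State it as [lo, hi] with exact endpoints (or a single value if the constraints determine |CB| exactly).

|AB| ∈ [19, 41]
|BD| ∈ {41}
|CD| ∈ [19, 41]
|AD| ∈ [0, 82]
|BC| ∈ [0, 82]
|AC| ∈ [0, 123]

|CB| ∈ [0, 82]  (≈ [0.0000, 82.0000])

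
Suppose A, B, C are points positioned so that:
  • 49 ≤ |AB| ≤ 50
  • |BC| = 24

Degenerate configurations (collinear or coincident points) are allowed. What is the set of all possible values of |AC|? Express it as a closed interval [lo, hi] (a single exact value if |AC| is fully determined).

|AB| ∈ [49, 50]
|BC| ∈ {24}
|AC| ∈ [25, 74]

|AC| ∈ [25, 74]  (≈ [25.0000, 74.0000])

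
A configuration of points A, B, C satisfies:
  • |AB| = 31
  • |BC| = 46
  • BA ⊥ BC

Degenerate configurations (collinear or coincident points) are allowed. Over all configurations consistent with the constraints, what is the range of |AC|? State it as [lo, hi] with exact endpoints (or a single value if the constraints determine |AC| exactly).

|AB| ∈ {31}
|BC| ∈ {46}
|AC| ∈ {√(3077)}

|AC| = √(3077)  (≈ 55.4707)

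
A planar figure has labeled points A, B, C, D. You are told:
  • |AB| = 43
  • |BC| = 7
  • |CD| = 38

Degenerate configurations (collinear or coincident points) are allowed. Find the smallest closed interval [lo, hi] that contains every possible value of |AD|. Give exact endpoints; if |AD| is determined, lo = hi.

|AB| ∈ {43}
|BC| ∈ {7}
|CD| ∈ {38}
|AC| ∈ [36, 50]
|BD| ∈ [31, 45]
|AD| ∈ [0, 88]

|AD| ∈ [0, 88]  (≈ [0.0000, 88.0000])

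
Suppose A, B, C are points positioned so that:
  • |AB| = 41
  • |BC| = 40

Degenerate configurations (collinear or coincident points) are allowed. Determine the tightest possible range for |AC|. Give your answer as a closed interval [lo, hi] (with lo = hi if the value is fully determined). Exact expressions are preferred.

|AB| ∈ {41}
|BC| ∈ {40}
|AC| ∈ [1, 81]

|AC| ∈ [1, 81]  (≈ [1.0000, 81.0000])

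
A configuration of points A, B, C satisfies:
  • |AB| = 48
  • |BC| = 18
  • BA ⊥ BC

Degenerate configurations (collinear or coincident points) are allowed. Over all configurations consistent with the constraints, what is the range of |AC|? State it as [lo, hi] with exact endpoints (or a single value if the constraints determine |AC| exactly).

|AC| = 6·√(73)  (≈ 51.2640)

|AB| ∈ {48}
|BC| ∈ {18}
|AC| ∈ {6·√(73)}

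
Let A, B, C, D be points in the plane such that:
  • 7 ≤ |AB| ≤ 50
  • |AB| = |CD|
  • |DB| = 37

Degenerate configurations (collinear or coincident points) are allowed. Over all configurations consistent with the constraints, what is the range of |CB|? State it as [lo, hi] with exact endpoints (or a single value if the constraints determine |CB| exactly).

|AB| ∈ [7, 50]
|BD| ∈ {37}
|CD| ∈ [7, 50]
|AD| ∈ [0, 87]
|BC| ∈ [0, 87]
|AC| ∈ [0, 137]

|CB| ∈ [0, 87]  (≈ [0.0000, 87.0000])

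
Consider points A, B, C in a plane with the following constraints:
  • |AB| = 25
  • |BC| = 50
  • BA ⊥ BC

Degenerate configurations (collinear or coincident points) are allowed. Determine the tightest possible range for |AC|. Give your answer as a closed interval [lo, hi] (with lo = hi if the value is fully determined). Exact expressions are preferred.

|AC| = 25·√(5)  (≈ 55.9017)

|AB| ∈ {25}
|BC| ∈ {50}
|AC| ∈ {25·√(5)}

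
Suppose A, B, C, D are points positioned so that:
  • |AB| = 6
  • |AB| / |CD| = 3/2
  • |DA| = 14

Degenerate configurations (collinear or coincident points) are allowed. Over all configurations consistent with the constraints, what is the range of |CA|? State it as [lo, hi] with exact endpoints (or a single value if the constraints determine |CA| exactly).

|CA| ∈ [10, 18]  (≈ [10.0000, 18.0000])

|AB| ∈ {6}
|AD| ∈ {14}
|CD| ∈ {4}
|BD| ∈ [8, 20]
|AC| ∈ [10, 18]
|BC| ∈ [4, 24]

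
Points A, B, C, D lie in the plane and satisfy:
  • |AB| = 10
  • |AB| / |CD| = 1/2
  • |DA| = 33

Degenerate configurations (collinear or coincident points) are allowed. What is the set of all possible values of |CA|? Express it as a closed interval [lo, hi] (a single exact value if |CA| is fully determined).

|CA| ∈ [13, 53]  (≈ [13.0000, 53.0000])

|AB| ∈ {10}
|AD| ∈ {33}
|CD| ∈ {20}
|BD| ∈ [23, 43]
|AC| ∈ [13, 53]
|BC| ∈ [3, 63]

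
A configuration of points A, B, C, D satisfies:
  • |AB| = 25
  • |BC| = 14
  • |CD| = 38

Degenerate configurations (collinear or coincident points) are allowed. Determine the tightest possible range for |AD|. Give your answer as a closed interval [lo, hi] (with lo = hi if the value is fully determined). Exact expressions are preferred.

|AB| ∈ {25}
|BC| ∈ {14}
|CD| ∈ {38}
|AC| ∈ [11, 39]
|BD| ∈ [24, 52]
|AD| ∈ [0, 77]

|AD| ∈ [0, 77]  (≈ [0.0000, 77.0000])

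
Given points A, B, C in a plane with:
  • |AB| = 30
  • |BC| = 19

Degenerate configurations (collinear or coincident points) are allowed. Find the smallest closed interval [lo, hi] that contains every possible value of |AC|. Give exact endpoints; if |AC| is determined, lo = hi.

|AB| ∈ {30}
|BC| ∈ {19}
|AC| ∈ [11, 49]

|AC| ∈ [11, 49]  (≈ [11.0000, 49.0000])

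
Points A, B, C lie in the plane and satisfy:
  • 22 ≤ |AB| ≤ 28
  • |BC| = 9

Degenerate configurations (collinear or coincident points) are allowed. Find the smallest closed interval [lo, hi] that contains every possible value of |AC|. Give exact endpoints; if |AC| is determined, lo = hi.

|AB| ∈ [22, 28]
|BC| ∈ {9}
|AC| ∈ [13, 37]

|AC| ∈ [13, 37]  (≈ [13.0000, 37.0000])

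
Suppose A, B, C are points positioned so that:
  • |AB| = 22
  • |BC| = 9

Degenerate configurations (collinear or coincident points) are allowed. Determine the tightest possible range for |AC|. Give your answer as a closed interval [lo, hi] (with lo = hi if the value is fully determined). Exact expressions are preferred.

|AB| ∈ {22}
|BC| ∈ {9}
|AC| ∈ [13, 31]

|AC| ∈ [13, 31]  (≈ [13.0000, 31.0000])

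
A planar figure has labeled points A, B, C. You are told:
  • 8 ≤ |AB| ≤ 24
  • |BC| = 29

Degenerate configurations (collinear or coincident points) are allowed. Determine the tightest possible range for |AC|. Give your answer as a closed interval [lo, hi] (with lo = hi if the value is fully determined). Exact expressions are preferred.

|AB| ∈ [8, 24]
|BC| ∈ {29}
|AC| ∈ [5, 53]

|AC| ∈ [5, 53]  (≈ [5.0000, 53.0000])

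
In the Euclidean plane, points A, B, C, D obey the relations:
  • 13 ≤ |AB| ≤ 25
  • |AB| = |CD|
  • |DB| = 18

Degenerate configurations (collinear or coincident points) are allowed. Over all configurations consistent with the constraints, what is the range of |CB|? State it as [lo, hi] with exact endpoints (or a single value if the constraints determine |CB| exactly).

|CB| ∈ [0, 43]  (≈ [0.0000, 43.0000])

|AB| ∈ [13, 25]
|BD| ∈ {18}
|CD| ∈ [13, 25]
|AD| ∈ [0, 43]
|BC| ∈ [0, 43]
|AC| ∈ [0, 68]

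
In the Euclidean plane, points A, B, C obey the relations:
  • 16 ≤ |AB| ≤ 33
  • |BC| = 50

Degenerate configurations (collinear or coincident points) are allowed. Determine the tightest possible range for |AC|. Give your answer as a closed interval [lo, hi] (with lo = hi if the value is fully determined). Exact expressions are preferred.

|AC| ∈ [17, 83]  (≈ [17.0000, 83.0000])

|AB| ∈ [16, 33]
|BC| ∈ {50}
|AC| ∈ [17, 83]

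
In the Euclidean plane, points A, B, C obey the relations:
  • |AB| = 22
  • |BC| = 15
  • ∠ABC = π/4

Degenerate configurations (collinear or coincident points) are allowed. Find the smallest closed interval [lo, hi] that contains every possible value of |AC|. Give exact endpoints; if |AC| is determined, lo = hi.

|AC| = √(709 - 330·√(2))  (≈ 15.5663)

|AB| ∈ {22}
|BC| ∈ {15}
|AC| ∈ {√(709 - 330·√(2))}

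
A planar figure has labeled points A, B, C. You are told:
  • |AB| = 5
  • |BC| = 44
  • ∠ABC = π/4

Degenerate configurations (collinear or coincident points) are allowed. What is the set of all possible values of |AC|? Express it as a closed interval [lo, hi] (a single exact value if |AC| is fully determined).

|AC| = √(1961 - 220·√(2))  (≈ 40.6186)

|AB| ∈ {5}
|BC| ∈ {44}
|AC| ∈ {√(1961 - 220·√(2))}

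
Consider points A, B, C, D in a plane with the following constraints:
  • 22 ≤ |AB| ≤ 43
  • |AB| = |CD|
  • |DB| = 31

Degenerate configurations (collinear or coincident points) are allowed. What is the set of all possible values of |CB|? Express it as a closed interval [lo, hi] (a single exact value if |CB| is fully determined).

|CB| ∈ [0, 74]  (≈ [0.0000, 74.0000])

|AB| ∈ [22, 43]
|BD| ∈ {31}
|CD| ∈ [22, 43]
|AD| ∈ [0, 74]
|BC| ∈ [0, 74]
|AC| ∈ [0, 117]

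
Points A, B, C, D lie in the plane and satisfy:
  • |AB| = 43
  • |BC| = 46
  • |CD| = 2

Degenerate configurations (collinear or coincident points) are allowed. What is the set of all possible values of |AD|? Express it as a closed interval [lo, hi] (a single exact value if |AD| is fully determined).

|AB| ∈ {43}
|BC| ∈ {46}
|CD| ∈ {2}
|AC| ∈ [3, 89]
|BD| ∈ [44, 48]
|AD| ∈ [1, 91]

|AD| ∈ [1, 91]  (≈ [1.0000, 91.0000])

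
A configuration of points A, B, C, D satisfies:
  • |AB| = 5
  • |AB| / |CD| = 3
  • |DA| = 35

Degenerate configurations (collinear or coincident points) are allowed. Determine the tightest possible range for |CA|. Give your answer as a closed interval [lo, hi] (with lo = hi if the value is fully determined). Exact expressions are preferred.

|CA| ∈ [100/3, 110/3]  (≈ [33.3333, 36.6667])

|AB| ∈ {5}
|AD| ∈ {35}
|CD| ∈ {5/3}
|BD| ∈ [30, 40]
|AC| ∈ [100/3, 110/3]
|BC| ∈ [85/3, 125/3]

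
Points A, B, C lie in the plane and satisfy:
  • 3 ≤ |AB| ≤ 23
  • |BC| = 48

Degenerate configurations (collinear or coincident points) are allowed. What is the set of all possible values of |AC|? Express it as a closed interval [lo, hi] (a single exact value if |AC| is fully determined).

|AB| ∈ [3, 23]
|BC| ∈ {48}
|AC| ∈ [25, 71]

|AC| ∈ [25, 71]  (≈ [25.0000, 71.0000])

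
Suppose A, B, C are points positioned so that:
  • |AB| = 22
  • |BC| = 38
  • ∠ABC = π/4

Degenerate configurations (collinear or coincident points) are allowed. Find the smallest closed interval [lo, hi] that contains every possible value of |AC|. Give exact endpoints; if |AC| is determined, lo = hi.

|AC| = 2·√(482 - 209·√(2))  (≈ 27.3078)

|AB| ∈ {22}
|BC| ∈ {38}
|AC| ∈ {2·√(482 - 209·√(2))}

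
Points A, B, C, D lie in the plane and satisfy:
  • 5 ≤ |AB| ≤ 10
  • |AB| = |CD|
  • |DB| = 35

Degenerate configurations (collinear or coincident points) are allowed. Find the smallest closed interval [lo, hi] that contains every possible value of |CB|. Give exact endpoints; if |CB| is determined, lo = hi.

|AB| ∈ [5, 10]
|BD| ∈ {35}
|CD| ∈ [5, 10]
|AD| ∈ [25, 45]
|BC| ∈ [25, 45]
|AC| ∈ [15, 55]

|CB| ∈ [25, 45]  (≈ [25.0000, 45.0000])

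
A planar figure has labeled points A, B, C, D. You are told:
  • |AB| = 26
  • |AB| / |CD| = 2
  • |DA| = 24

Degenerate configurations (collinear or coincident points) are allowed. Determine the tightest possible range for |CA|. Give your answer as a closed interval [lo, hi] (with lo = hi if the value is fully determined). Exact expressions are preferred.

|CA| ∈ [11, 37]  (≈ [11.0000, 37.0000])

|AB| ∈ {26}
|AD| ∈ {24}
|CD| ∈ {13}
|BD| ∈ [2, 50]
|AC| ∈ [11, 37]
|BC| ∈ [0, 63]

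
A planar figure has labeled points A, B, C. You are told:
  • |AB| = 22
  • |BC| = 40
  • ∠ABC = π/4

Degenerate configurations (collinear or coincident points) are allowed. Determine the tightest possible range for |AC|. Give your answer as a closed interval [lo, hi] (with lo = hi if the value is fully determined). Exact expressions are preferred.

|AB| ∈ {22}
|BC| ∈ {40}
|AC| ∈ {2·√(521 - 220·√(2))}

|AC| = 2·√(521 - 220·√(2))  (≈ 28.9740)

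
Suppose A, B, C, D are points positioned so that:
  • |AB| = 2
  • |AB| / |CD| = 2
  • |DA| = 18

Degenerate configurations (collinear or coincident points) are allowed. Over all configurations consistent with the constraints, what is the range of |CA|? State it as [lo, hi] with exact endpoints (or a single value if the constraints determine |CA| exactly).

|CA| ∈ [17, 19]  (≈ [17.0000, 19.0000])

|AB| ∈ {2}
|AD| ∈ {18}
|CD| ∈ {1}
|BD| ∈ [16, 20]
|AC| ∈ [17, 19]
|BC| ∈ [15, 21]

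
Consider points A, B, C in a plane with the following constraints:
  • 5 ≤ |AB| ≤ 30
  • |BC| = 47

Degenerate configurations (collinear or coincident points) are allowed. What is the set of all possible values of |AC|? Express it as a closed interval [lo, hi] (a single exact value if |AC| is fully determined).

|AB| ∈ [5, 30]
|BC| ∈ {47}
|AC| ∈ [17, 77]

|AC| ∈ [17, 77]  (≈ [17.0000, 77.0000])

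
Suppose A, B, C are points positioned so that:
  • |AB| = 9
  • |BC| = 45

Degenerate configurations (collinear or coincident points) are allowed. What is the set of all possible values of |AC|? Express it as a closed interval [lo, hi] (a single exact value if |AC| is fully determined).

|AB| ∈ {9}
|BC| ∈ {45}
|AC| ∈ [36, 54]

|AC| ∈ [36, 54]  (≈ [36.0000, 54.0000])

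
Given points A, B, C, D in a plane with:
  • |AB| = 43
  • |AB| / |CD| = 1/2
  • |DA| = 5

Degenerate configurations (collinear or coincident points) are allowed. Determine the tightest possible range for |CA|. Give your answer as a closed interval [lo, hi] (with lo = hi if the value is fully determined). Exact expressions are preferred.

|CA| ∈ [81, 91]  (≈ [81.0000, 91.0000])

|AB| ∈ {43}
|AD| ∈ {5}
|CD| ∈ {86}
|BD| ∈ [38, 48]
|AC| ∈ [81, 91]
|BC| ∈ [38, 134]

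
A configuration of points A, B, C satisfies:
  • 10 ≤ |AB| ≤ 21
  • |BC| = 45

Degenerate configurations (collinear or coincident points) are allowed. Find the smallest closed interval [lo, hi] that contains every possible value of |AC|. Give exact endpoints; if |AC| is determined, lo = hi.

|AC| ∈ [24, 66]  (≈ [24.0000, 66.0000])

|AB| ∈ [10, 21]
|BC| ∈ {45}
|AC| ∈ [24, 66]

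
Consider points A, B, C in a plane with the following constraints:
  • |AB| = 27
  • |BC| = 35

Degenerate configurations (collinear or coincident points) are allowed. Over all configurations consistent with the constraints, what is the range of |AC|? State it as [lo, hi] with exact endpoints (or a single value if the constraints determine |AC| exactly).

|AC| ∈ [8, 62]  (≈ [8.0000, 62.0000])

|AB| ∈ {27}
|BC| ∈ {35}
|AC| ∈ [8, 62]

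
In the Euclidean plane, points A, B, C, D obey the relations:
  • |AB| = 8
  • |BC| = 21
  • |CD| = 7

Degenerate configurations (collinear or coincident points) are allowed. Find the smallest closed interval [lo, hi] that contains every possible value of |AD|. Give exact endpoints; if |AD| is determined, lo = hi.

|AD| ∈ [6, 36]  (≈ [6.0000, 36.0000])

|AB| ∈ {8}
|BC| ∈ {21}
|CD| ∈ {7}
|AC| ∈ [13, 29]
|BD| ∈ [14, 28]
|AD| ∈ [6, 36]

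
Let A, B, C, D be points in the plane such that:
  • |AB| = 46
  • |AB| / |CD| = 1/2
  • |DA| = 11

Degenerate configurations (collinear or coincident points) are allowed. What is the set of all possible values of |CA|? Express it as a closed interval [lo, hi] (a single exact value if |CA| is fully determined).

|CA| ∈ [81, 103]  (≈ [81.0000, 103.0000])

|AB| ∈ {46}
|AD| ∈ {11}
|CD| ∈ {92}
|BD| ∈ [35, 57]
|AC| ∈ [81, 103]
|BC| ∈ [35, 149]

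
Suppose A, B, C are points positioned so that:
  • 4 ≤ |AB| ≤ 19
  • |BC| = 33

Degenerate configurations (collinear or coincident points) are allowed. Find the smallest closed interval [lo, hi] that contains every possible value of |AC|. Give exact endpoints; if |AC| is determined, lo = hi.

|AB| ∈ [4, 19]
|BC| ∈ {33}
|AC| ∈ [14, 52]

|AC| ∈ [14, 52]  (≈ [14.0000, 52.0000])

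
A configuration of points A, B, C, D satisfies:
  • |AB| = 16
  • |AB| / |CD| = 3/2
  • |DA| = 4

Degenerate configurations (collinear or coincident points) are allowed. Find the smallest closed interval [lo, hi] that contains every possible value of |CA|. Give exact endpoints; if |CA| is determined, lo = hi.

|CA| ∈ [20/3, 44/3]  (≈ [6.6667, 14.6667])

|AB| ∈ {16}
|AD| ∈ {4}
|CD| ∈ {32/3}
|BD| ∈ [12, 20]
|AC| ∈ [20/3, 44/3]
|BC| ∈ [4/3, 92/3]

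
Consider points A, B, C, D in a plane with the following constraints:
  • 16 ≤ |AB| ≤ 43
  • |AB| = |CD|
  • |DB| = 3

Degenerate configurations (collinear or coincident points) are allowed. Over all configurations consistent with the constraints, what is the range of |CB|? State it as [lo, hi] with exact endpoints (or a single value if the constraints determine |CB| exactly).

|AB| ∈ [16, 43]
|BD| ∈ {3}
|CD| ∈ [16, 43]
|AD| ∈ [13, 46]
|BC| ∈ [13, 46]
|AC| ∈ [0, 89]

|CB| ∈ [13, 46]  (≈ [13.0000, 46.0000])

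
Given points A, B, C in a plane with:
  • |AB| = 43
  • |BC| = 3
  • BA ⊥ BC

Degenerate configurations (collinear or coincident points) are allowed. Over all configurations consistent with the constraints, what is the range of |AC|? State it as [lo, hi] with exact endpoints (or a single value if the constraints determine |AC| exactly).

|AC| = √(1858)  (≈ 43.1045)

|AB| ∈ {43}
|BC| ∈ {3}
|AC| ∈ {√(1858)}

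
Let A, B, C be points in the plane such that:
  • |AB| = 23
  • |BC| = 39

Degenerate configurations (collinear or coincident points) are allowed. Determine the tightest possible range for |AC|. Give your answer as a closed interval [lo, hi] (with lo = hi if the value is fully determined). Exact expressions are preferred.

|AC| ∈ [16, 62]  (≈ [16.0000, 62.0000])

|AB| ∈ {23}
|BC| ∈ {39}
|AC| ∈ [16, 62]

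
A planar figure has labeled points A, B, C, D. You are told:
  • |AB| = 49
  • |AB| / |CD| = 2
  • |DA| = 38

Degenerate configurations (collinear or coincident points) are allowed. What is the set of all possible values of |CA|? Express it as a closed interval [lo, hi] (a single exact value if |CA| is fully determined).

|AB| ∈ {49}
|AD| ∈ {38}
|CD| ∈ {49/2}
|BD| ∈ [11, 87]
|AC| ∈ [27/2, 125/2]
|BC| ∈ [0, 223/2]

|CA| ∈ [27/2, 125/2]  (≈ [13.5000, 62.5000])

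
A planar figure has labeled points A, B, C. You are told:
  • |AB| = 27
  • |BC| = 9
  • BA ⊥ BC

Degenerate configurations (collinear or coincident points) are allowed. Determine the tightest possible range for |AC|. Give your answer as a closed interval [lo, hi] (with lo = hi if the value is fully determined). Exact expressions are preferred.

|AB| ∈ {27}
|BC| ∈ {9}
|AC| ∈ {9·√(10)}

|AC| = 9·√(10)  (≈ 28.4605)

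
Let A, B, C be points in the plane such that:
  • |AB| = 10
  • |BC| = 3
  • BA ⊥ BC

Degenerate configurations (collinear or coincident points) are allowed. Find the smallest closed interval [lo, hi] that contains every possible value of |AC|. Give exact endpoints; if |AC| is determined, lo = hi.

|AB| ∈ {10}
|BC| ∈ {3}
|AC| ∈ {√(109)}

|AC| = √(109)  (≈ 10.4403)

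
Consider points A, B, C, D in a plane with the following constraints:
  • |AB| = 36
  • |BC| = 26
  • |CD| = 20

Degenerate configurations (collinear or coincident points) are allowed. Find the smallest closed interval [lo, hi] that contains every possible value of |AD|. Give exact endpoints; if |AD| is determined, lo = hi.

|AB| ∈ {36}
|BC| ∈ {26}
|CD| ∈ {20}
|AC| ∈ [10, 62]
|BD| ∈ [6, 46]
|AD| ∈ [0, 82]

|AD| ∈ [0, 82]  (≈ [0.0000, 82.0000])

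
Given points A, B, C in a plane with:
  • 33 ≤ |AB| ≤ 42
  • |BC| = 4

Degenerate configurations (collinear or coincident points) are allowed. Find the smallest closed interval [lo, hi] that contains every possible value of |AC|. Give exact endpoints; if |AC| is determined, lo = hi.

|AC| ∈ [29, 46]  (≈ [29.0000, 46.0000])

|AB| ∈ [33, 42]
|BC| ∈ {4}
|AC| ∈ [29, 46]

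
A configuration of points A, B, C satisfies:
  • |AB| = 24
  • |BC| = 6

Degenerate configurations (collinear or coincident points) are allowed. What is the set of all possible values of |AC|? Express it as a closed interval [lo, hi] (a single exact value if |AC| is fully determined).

|AB| ∈ {24}
|BC| ∈ {6}
|AC| ∈ [18, 30]

|AC| ∈ [18, 30]  (≈ [18.0000, 30.0000])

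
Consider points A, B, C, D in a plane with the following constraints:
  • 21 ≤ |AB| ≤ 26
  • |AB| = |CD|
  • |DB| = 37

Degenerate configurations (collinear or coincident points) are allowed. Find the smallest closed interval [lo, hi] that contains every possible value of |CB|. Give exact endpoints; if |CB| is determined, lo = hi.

|AB| ∈ [21, 26]
|BD| ∈ {37}
|CD| ∈ [21, 26]
|AD| ∈ [11, 63]
|BC| ∈ [11, 63]
|AC| ∈ [0, 89]

|CB| ∈ [11, 63]  (≈ [11.0000, 63.0000])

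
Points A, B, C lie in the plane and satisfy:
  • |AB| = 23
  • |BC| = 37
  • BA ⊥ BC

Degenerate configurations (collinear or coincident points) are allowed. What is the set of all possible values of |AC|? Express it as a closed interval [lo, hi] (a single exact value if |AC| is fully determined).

|AC| = √(1898)  (≈ 43.5660)

|AB| ∈ {23}
|BC| ∈ {37}
|AC| ∈ {√(1898)}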